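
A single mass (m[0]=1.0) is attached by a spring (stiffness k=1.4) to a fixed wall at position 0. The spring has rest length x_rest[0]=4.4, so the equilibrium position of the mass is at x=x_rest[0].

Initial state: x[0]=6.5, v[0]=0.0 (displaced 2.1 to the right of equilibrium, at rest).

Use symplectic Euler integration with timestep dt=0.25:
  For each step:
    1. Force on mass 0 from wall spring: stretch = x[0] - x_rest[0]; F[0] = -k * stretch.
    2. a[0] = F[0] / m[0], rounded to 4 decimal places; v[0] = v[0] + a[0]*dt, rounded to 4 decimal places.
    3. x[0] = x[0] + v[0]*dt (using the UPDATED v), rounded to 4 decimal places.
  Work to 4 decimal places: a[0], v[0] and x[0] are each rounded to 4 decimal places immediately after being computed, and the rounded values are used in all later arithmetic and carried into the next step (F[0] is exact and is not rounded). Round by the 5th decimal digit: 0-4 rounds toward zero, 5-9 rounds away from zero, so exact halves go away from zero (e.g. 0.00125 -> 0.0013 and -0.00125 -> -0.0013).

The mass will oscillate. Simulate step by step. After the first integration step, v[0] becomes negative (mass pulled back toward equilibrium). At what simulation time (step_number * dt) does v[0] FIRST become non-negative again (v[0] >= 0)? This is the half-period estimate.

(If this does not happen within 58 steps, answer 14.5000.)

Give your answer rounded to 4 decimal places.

Step 0: x=[6.5000] v=[0.0000]
Step 1: x=[6.3163] v=[-0.7350]
Step 2: x=[5.9649] v=[-1.4057]
Step 3: x=[5.4766] v=[-1.9534]
Step 4: x=[4.8941] v=[-2.3302]
Step 5: x=[4.2683] v=[-2.5031]
Step 6: x=[3.6541] v=[-2.4570]
Step 7: x=[3.1051] v=[-2.1959]
Step 8: x=[2.6694] v=[-1.7427]
Step 9: x=[2.3852] v=[-1.1370]
Step 10: x=[2.2773] v=[-0.4318]
Step 11: x=[2.3551] v=[0.3112]
First v>=0 after going negative at step 11, time=2.7500

Answer: 2.7500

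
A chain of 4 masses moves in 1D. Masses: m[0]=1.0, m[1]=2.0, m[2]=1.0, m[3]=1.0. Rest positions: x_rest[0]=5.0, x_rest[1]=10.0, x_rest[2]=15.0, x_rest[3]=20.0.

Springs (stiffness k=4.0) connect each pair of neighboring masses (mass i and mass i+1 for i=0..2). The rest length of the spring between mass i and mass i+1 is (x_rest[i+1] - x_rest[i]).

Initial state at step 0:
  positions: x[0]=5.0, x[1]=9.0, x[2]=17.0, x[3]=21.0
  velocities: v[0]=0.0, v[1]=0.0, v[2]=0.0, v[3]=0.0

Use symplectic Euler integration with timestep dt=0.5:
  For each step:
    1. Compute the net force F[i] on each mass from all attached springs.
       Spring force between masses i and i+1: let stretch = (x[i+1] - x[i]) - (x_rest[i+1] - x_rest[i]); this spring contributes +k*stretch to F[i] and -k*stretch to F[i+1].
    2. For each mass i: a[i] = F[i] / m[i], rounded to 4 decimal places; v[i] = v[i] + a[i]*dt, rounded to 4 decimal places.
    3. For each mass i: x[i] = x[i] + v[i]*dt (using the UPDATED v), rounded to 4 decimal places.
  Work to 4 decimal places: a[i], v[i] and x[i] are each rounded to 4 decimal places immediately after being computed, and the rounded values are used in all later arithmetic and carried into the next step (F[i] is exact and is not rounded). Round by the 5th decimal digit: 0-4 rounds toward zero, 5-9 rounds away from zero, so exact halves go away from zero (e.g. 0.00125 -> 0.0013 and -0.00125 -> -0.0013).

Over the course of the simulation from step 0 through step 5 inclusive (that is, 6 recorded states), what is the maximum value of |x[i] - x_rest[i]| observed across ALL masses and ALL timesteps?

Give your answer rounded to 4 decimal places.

Answer: 3.0000

Derivation:
Step 0: x=[5.0000 9.0000 17.0000 21.0000] v=[0.0000 0.0000 0.0000 0.0000]
Step 1: x=[4.0000 11.0000 13.0000 22.0000] v=[-2.0000 4.0000 -8.0000 2.0000]
Step 2: x=[5.0000 10.5000 16.0000 19.0000] v=[2.0000 -1.0000 6.0000 -6.0000]
Step 3: x=[6.5000 10.0000 16.5000 18.0000] v=[3.0000 -1.0000 1.0000 -2.0000]
Step 4: x=[6.5000 11.0000 12.0000 20.5000] v=[0.0000 2.0000 -9.0000 5.0000]
Step 5: x=[6.0000 10.2500 15.0000 19.5000] v=[-1.0000 -1.5000 6.0000 -2.0000]
Max displacement = 3.0000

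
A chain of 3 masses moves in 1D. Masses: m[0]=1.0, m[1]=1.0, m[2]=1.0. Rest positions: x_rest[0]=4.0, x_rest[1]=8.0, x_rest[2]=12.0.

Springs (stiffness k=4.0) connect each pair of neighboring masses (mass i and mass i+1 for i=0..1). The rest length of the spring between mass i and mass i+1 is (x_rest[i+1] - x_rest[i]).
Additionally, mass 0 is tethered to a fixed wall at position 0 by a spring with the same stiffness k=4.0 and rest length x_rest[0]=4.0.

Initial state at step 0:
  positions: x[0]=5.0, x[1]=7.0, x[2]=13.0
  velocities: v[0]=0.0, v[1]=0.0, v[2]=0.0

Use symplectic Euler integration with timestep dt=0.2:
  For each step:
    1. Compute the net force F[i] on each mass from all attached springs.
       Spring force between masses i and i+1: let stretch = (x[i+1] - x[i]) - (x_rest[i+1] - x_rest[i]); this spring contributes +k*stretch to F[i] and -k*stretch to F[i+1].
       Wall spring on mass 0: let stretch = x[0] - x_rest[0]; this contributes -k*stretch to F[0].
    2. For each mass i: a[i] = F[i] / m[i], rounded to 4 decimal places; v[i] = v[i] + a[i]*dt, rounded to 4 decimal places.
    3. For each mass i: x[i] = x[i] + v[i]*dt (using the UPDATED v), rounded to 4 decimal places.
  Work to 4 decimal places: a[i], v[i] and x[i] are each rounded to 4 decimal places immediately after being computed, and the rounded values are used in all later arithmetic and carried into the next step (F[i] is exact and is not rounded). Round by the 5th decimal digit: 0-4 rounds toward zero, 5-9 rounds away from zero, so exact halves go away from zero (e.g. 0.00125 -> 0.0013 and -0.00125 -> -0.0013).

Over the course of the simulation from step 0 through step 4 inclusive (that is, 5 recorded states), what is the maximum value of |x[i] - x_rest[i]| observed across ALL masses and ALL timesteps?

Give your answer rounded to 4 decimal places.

Step 0: x=[5.0000 7.0000 13.0000] v=[0.0000 0.0000 0.0000]
Step 1: x=[4.5200 7.6400 12.6800] v=[-2.4000 3.2000 -1.6000]
Step 2: x=[3.8160 8.5872 12.1936] v=[-3.5200 4.7360 -2.4320]
Step 3: x=[3.2648 9.3480 11.7702] v=[-2.7558 3.8042 -2.1171]
Step 4: x=[3.1646 9.5231 11.5992] v=[-0.5011 0.8754 -0.8549]
Max displacement = 1.5231

Answer: 1.5231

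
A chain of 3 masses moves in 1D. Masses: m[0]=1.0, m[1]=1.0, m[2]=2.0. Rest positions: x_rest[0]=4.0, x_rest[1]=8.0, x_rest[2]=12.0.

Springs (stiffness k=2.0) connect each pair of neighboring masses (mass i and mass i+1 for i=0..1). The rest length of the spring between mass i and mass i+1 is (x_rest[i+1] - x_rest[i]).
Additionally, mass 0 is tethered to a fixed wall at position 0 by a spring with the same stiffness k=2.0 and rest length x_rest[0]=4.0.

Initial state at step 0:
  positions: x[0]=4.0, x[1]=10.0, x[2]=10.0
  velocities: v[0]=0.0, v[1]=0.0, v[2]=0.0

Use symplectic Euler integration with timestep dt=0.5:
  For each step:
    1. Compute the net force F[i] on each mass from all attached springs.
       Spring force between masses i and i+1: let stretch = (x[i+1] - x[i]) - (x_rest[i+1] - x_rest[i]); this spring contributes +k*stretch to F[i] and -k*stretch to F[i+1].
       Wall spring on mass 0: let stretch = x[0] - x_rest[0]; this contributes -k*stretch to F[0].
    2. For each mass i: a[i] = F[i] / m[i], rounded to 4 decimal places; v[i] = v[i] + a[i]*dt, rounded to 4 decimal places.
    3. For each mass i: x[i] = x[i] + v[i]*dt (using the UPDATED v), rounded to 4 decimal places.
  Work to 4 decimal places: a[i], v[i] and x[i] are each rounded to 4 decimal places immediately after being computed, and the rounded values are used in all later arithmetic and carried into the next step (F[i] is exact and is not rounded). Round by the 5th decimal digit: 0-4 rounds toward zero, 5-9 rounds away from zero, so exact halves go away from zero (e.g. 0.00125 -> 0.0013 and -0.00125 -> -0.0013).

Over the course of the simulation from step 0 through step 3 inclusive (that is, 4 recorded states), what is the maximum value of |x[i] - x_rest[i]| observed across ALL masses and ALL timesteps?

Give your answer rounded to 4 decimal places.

Answer: 3.0000

Derivation:
Step 0: x=[4.0000 10.0000 10.0000] v=[0.0000 0.0000 0.0000]
Step 1: x=[5.0000 7.0000 11.0000] v=[2.0000 -6.0000 2.0000]
Step 2: x=[4.5000 5.0000 12.0000] v=[-1.0000 -4.0000 2.0000]
Step 3: x=[2.0000 6.2500 12.2500] v=[-5.0000 2.5000 0.5000]
Max displacement = 3.0000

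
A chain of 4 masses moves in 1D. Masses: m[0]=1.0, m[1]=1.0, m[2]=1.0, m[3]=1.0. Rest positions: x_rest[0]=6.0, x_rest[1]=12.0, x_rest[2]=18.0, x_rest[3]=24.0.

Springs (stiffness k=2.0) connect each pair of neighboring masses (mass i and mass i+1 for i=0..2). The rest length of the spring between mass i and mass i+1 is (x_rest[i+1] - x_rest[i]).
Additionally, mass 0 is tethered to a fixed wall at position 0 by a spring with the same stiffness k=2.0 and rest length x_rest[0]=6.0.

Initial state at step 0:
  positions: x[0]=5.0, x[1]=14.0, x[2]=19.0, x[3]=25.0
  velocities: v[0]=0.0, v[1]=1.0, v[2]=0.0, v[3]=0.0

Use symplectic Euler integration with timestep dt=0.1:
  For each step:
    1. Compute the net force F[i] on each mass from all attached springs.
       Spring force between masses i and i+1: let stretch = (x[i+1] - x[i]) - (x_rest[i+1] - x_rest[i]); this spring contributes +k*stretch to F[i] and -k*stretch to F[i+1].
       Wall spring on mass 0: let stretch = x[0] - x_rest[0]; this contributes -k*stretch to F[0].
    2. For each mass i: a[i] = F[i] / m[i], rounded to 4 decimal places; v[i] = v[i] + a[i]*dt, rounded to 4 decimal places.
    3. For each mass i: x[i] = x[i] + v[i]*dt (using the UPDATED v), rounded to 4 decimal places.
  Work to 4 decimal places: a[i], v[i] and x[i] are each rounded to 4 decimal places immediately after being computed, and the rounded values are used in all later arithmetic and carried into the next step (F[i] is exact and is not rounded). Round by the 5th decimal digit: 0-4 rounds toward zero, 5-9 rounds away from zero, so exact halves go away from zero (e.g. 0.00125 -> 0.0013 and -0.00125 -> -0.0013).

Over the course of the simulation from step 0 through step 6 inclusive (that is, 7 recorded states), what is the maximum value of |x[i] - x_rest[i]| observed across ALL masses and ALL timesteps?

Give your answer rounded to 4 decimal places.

Answer: 2.0200

Derivation:
Step 0: x=[5.0000 14.0000 19.0000 25.0000] v=[0.0000 1.0000 0.0000 0.0000]
Step 1: x=[5.0800 14.0200 19.0200 25.0000] v=[0.8000 0.2000 0.2000 0.0000]
Step 2: x=[5.2372 13.9612 19.0596 25.0004] v=[1.5720 -0.5880 0.3960 0.0040]
Step 3: x=[5.4641 13.8299 19.1161 25.0020] v=[2.2694 -1.3131 0.5645 0.0158]
Step 4: x=[5.7491 13.6370 19.1845 25.0059] v=[2.8497 -1.9290 0.6844 0.0386]
Step 5: x=[6.0769 13.3973 19.2584 25.0133] v=[3.2775 -2.3971 0.7392 0.0743]
Step 6: x=[6.4295 13.1284 19.3302 25.0256] v=[3.5262 -2.6890 0.7180 0.1233]
Max displacement = 2.0200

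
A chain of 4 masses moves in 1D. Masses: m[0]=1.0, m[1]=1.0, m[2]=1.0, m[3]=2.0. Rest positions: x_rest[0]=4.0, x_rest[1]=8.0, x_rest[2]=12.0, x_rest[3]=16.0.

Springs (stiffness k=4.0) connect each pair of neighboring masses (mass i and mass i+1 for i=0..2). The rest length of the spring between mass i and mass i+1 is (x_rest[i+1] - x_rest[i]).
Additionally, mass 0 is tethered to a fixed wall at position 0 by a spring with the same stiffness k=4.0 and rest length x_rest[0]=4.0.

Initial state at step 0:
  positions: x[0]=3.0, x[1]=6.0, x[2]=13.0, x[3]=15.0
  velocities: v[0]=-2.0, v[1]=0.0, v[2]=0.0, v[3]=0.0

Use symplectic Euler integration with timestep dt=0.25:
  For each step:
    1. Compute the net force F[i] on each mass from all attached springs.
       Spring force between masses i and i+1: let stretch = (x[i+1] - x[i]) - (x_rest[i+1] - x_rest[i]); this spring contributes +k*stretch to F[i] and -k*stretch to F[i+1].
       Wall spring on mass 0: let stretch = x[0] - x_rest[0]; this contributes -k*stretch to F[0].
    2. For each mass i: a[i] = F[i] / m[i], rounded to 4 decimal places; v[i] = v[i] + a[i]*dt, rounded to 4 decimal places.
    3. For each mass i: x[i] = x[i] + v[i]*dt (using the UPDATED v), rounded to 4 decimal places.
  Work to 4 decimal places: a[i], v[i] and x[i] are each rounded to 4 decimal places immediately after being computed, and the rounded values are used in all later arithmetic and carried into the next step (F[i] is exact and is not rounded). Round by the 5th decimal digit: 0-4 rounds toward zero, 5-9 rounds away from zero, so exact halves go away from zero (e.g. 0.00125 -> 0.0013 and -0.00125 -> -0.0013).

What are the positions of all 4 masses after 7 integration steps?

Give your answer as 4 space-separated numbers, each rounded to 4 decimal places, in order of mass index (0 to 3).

Answer: 4.0545 7.5998 12.6906 14.7366

Derivation:
Step 0: x=[3.0000 6.0000 13.0000 15.0000] v=[-2.0000 0.0000 0.0000 0.0000]
Step 1: x=[2.5000 7.0000 11.7500 15.2500] v=[-2.0000 4.0000 -5.0000 1.0000]
Step 2: x=[2.5000 8.0625 10.1875 15.5625] v=[0.0000 4.2500 -6.2500 1.2500]
Step 3: x=[3.2656 8.2656 9.4375 15.7031] v=[3.0625 0.8125 -3.0000 0.5625]
Step 4: x=[4.4648 7.5117 9.9609 15.5605] v=[4.7969 -3.0156 2.0937 -0.5703]
Step 5: x=[5.3096 6.6084 11.2719 15.2180] v=[3.3790 -3.6133 5.2441 -1.3701]
Step 6: x=[5.1517 6.5463 12.4036 14.8822] v=[-0.6318 -0.2486 4.5267 -1.3432]
Step 7: x=[4.0545 7.5998 12.6906 14.7366] v=[-4.3889 4.2141 1.1480 -0.5825]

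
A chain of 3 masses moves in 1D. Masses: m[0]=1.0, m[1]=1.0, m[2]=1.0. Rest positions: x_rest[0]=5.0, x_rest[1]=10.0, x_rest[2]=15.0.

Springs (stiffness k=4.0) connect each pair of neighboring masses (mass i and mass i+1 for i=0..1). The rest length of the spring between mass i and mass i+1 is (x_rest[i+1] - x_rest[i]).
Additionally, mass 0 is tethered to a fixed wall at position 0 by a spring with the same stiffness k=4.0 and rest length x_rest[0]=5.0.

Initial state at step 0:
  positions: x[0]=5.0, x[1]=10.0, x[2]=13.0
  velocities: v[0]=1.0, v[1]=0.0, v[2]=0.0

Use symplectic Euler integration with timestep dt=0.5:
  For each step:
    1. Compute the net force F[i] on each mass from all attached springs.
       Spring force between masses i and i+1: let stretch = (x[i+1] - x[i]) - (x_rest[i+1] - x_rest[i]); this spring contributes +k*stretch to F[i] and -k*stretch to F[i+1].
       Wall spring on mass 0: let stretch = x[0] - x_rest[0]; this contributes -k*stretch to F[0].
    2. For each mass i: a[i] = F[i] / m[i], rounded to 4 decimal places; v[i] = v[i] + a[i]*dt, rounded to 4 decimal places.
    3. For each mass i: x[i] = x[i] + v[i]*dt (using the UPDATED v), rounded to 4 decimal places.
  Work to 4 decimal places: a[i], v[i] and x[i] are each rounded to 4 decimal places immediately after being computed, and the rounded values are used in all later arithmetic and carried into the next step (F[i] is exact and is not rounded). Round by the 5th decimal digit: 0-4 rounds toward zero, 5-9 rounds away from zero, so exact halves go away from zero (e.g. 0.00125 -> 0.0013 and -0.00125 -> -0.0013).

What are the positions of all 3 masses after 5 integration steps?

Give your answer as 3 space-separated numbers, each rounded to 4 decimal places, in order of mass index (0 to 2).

Answer: 5.0000 12.5000 15.0000

Derivation:
Step 0: x=[5.0000 10.0000 13.0000] v=[1.0000 0.0000 0.0000]
Step 1: x=[5.5000 8.0000 15.0000] v=[1.0000 -4.0000 4.0000]
Step 2: x=[3.0000 10.5000 15.0000] v=[-5.0000 5.0000 0.0000]
Step 3: x=[5.0000 10.0000 15.5000] v=[4.0000 -1.0000 1.0000]
Step 4: x=[7.0000 10.0000 15.5000] v=[4.0000 0.0000 0.0000]
Step 5: x=[5.0000 12.5000 15.0000] v=[-4.0000 5.0000 -1.0000]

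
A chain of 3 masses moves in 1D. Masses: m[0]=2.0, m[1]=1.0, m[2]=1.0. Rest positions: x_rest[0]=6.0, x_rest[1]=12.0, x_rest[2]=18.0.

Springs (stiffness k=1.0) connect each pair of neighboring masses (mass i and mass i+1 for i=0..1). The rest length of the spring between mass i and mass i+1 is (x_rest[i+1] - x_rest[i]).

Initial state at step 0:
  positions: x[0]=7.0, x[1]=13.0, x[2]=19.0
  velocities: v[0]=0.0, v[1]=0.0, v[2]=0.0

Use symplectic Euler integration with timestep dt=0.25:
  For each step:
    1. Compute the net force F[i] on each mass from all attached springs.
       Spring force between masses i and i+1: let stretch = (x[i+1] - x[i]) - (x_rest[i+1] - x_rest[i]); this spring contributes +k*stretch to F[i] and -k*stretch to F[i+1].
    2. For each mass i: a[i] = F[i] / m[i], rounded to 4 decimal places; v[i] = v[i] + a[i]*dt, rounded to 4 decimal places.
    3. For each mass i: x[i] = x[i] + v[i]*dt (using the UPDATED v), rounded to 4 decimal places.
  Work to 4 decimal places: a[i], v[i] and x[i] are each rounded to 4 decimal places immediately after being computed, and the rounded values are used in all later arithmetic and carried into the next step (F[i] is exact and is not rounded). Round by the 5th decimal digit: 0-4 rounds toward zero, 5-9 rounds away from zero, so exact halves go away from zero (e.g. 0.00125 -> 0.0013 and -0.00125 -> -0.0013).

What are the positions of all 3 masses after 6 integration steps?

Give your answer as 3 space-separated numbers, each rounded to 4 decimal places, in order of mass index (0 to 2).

Step 0: x=[7.0000 13.0000 19.0000] v=[0.0000 0.0000 0.0000]
Step 1: x=[7.0000 13.0000 19.0000] v=[0.0000 0.0000 0.0000]
Step 2: x=[7.0000 13.0000 19.0000] v=[0.0000 0.0000 0.0000]
Step 3: x=[7.0000 13.0000 19.0000] v=[0.0000 0.0000 0.0000]
Step 4: x=[7.0000 13.0000 19.0000] v=[0.0000 0.0000 0.0000]
Step 5: x=[7.0000 13.0000 19.0000] v=[0.0000 0.0000 0.0000]
Step 6: x=[7.0000 13.0000 19.0000] v=[0.0000 0.0000 0.0000]

Answer: 7.0000 13.0000 19.0000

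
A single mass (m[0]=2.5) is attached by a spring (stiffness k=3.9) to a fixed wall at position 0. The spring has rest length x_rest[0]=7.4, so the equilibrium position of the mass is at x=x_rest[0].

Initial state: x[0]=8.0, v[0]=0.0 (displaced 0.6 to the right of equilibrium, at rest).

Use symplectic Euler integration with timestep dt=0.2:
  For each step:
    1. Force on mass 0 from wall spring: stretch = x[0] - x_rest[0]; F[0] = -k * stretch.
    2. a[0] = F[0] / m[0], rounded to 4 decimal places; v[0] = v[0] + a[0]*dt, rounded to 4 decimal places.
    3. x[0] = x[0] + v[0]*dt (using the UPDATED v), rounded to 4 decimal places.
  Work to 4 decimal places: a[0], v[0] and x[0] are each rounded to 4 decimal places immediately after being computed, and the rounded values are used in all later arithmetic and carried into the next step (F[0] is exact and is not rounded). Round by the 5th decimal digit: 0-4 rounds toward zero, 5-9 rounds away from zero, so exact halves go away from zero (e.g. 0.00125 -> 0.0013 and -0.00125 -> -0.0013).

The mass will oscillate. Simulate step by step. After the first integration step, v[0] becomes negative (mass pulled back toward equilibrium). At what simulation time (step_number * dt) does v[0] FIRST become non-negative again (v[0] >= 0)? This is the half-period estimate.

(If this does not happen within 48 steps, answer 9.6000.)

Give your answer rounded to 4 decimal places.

Answer: 2.6000

Derivation:
Step 0: x=[8.0000] v=[0.0000]
Step 1: x=[7.9626] v=[-0.1872]
Step 2: x=[7.8901] v=[-0.3627]
Step 3: x=[7.7870] v=[-0.5156]
Step 4: x=[7.6597] v=[-0.6363]
Step 5: x=[7.5162] v=[-0.7173]
Step 6: x=[7.3655] v=[-0.7536]
Step 7: x=[7.2169] v=[-0.7428]
Step 8: x=[7.0798] v=[-0.6857]
Step 9: x=[6.9626] v=[-0.5858]
Step 10: x=[6.8727] v=[-0.4493]
Step 11: x=[6.8157] v=[-0.2848]
Step 12: x=[6.7952] v=[-0.1025]
Step 13: x=[6.8124] v=[0.0862]
First v>=0 after going negative at step 13, time=2.6000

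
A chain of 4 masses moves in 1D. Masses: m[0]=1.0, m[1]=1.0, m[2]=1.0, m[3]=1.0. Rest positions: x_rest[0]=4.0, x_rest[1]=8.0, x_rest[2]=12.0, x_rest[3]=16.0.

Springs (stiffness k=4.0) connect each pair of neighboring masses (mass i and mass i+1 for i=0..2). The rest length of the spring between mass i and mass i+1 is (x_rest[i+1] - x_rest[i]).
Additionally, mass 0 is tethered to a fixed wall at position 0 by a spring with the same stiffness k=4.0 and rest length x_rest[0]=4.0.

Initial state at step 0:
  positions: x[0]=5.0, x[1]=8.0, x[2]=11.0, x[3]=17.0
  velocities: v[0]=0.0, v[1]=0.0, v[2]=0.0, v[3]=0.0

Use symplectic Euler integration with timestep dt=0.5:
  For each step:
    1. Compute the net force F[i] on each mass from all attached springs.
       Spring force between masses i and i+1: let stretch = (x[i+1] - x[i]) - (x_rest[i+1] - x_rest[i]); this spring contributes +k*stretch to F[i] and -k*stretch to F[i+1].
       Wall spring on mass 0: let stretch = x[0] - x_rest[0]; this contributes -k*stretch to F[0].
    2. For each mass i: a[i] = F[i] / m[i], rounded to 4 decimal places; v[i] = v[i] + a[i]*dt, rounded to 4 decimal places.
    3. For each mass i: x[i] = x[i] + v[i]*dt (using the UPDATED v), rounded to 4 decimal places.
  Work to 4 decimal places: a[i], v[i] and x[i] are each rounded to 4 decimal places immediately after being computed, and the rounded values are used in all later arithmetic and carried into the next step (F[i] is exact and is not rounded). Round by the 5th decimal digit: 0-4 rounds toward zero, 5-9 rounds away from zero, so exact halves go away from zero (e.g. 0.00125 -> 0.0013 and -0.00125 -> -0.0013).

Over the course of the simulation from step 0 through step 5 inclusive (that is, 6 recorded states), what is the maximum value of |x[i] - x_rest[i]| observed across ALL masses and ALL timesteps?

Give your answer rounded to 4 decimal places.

Answer: 2.0000

Derivation:
Step 0: x=[5.0000 8.0000 11.0000 17.0000] v=[0.0000 0.0000 0.0000 0.0000]
Step 1: x=[3.0000 8.0000 14.0000 15.0000] v=[-4.0000 0.0000 6.0000 -4.0000]
Step 2: x=[3.0000 9.0000 12.0000 16.0000] v=[0.0000 2.0000 -4.0000 2.0000]
Step 3: x=[6.0000 7.0000 11.0000 17.0000] v=[6.0000 -4.0000 -2.0000 2.0000]
Step 4: x=[4.0000 8.0000 12.0000 16.0000] v=[-4.0000 2.0000 2.0000 -2.0000]
Step 5: x=[2.0000 9.0000 13.0000 15.0000] v=[-4.0000 2.0000 2.0000 -2.0000]
Max displacement = 2.0000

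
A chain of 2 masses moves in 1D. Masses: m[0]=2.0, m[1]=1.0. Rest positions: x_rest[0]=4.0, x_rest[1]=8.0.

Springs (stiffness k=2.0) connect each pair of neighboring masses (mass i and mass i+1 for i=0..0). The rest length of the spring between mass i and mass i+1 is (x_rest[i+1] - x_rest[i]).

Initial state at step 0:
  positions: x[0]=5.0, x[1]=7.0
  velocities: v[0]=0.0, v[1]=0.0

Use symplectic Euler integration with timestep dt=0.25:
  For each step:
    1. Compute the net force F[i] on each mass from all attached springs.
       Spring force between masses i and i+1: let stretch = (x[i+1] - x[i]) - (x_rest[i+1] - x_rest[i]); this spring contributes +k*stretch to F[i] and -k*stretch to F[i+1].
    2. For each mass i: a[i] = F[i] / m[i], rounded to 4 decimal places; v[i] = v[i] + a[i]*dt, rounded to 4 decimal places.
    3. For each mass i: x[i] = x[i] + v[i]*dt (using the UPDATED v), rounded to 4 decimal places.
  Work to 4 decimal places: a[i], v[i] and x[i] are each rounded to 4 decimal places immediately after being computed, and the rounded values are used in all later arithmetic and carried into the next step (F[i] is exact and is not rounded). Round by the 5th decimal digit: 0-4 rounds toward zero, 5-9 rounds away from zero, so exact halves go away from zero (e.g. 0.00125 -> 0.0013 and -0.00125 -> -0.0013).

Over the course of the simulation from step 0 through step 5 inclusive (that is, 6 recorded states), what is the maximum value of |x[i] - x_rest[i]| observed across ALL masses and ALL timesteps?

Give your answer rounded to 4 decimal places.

Answer: 1.3410

Derivation:
Step 0: x=[5.0000 7.0000] v=[0.0000 0.0000]
Step 1: x=[4.8750 7.2500] v=[-0.5000 1.0000]
Step 2: x=[4.6484 7.7031] v=[-0.9063 1.8125]
Step 3: x=[4.3628 8.2744] v=[-1.1426 2.2852]
Step 4: x=[4.0716 8.8568] v=[-1.1647 2.3294]
Step 5: x=[3.8295 9.3410] v=[-0.9684 1.9368]
Max displacement = 1.3410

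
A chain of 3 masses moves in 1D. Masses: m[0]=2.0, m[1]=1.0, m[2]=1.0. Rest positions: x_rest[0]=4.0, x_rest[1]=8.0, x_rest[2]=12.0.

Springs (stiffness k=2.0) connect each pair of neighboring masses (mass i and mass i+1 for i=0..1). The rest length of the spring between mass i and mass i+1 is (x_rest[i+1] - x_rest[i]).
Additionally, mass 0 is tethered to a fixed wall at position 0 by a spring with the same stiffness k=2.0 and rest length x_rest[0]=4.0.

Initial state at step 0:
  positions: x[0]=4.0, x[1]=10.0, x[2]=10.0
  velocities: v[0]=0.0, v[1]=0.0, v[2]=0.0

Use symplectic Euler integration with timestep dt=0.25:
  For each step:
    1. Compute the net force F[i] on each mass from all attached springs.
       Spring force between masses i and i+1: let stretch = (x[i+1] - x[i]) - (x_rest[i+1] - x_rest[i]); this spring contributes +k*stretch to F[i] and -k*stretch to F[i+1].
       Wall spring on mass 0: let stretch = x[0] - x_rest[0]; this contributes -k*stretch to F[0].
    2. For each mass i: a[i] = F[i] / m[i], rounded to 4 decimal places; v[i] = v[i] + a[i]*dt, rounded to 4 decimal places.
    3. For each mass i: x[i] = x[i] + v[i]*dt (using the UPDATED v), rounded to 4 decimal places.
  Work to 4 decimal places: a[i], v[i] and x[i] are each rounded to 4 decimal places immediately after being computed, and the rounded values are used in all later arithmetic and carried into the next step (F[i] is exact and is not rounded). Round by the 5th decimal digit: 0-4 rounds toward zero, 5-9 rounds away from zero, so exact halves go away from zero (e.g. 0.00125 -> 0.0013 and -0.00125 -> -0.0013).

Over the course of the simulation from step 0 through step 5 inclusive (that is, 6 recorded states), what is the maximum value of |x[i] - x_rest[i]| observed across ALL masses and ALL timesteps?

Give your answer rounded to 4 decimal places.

Answer: 2.2921

Derivation:
Step 0: x=[4.0000 10.0000 10.0000] v=[0.0000 0.0000 0.0000]
Step 1: x=[4.1250 9.2500 10.5000] v=[0.5000 -3.0000 2.0000]
Step 2: x=[4.3125 8.0156 11.3438] v=[0.7500 -4.9375 3.3750]
Step 3: x=[4.4619 6.7344 12.2715] v=[0.5977 -5.1250 3.7109]
Step 4: x=[4.4745 5.8612 13.0071] v=[0.0504 -3.4927 2.9424]
Step 5: x=[4.2941 5.7079 13.3495] v=[-0.7216 -0.6131 1.3695]
Max displacement = 2.2921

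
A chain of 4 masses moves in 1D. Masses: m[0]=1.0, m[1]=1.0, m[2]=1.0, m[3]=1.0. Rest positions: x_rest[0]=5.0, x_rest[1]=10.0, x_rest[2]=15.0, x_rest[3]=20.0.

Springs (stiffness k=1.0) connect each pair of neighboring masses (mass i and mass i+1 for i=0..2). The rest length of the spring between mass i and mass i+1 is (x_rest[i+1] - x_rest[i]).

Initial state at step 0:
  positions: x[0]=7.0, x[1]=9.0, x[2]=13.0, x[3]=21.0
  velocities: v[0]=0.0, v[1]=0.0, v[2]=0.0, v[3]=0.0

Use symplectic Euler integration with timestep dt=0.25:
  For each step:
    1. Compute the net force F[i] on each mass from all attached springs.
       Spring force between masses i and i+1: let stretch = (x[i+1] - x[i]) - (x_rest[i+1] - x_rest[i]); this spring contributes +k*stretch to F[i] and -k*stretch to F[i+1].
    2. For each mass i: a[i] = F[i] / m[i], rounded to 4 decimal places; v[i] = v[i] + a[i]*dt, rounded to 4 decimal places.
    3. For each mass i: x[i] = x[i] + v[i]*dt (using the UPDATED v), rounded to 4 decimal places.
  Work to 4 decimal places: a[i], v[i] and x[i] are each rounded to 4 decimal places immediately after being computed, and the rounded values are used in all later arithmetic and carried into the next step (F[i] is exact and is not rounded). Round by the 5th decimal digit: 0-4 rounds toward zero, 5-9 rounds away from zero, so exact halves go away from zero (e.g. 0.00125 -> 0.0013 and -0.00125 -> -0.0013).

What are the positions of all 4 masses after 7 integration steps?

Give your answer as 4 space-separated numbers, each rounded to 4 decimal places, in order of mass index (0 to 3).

Answer: 3.8259 11.1473 16.5623 18.4649

Derivation:
Step 0: x=[7.0000 9.0000 13.0000 21.0000] v=[0.0000 0.0000 0.0000 0.0000]
Step 1: x=[6.8125 9.1250 13.2500 20.8125] v=[-0.7500 0.5000 1.0000 -0.7500]
Step 2: x=[6.4570 9.3633 13.7149 20.4649] v=[-1.4219 0.9531 1.8594 -1.3906]
Step 3: x=[5.9707 9.6919 14.3297 20.0079] v=[-1.9453 1.3144 2.4590 -1.8281]
Step 4: x=[5.4045 10.0778 15.0095 19.5085] v=[-2.2650 1.5436 2.7191 -1.9977]
Step 5: x=[4.8178 10.4799 15.6622 19.0404] v=[-2.3467 1.6082 2.6109 -1.8725]
Step 6: x=[4.2725 10.8520 16.2022 18.6736] v=[-2.1812 1.4883 2.1599 -1.4671]
Step 7: x=[3.8259 11.1473 16.5623 18.4649] v=[-1.7863 1.1810 1.4402 -0.8350]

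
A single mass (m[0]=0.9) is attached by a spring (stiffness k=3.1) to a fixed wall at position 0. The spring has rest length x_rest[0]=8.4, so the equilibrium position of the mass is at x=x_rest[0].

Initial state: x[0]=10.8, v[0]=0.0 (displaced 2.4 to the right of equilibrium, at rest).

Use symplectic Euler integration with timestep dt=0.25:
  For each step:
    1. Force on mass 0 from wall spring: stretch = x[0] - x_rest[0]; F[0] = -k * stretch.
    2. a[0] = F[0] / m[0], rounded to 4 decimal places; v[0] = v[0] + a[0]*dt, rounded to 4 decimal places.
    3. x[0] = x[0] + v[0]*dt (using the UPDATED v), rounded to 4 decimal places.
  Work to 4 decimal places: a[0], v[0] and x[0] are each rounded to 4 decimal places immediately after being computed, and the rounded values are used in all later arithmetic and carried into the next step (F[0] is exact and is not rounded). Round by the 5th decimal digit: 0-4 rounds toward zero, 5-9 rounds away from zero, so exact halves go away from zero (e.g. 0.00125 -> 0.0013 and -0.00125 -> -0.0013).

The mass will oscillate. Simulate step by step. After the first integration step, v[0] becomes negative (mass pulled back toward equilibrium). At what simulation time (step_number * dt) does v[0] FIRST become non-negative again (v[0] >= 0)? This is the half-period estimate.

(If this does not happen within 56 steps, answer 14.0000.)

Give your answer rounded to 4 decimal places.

Answer: 1.7500

Derivation:
Step 0: x=[10.8000] v=[0.0000]
Step 1: x=[10.2833] v=[-2.0667]
Step 2: x=[9.3612] v=[-3.6884]
Step 3: x=[8.2322] v=[-4.5161]
Step 4: x=[7.1393] v=[-4.3716]
Step 5: x=[6.3178] v=[-3.2860]
Step 6: x=[5.9446] v=[-1.4930]
Step 7: x=[6.1000] v=[0.6214]
First v>=0 after going negative at step 7, time=1.7500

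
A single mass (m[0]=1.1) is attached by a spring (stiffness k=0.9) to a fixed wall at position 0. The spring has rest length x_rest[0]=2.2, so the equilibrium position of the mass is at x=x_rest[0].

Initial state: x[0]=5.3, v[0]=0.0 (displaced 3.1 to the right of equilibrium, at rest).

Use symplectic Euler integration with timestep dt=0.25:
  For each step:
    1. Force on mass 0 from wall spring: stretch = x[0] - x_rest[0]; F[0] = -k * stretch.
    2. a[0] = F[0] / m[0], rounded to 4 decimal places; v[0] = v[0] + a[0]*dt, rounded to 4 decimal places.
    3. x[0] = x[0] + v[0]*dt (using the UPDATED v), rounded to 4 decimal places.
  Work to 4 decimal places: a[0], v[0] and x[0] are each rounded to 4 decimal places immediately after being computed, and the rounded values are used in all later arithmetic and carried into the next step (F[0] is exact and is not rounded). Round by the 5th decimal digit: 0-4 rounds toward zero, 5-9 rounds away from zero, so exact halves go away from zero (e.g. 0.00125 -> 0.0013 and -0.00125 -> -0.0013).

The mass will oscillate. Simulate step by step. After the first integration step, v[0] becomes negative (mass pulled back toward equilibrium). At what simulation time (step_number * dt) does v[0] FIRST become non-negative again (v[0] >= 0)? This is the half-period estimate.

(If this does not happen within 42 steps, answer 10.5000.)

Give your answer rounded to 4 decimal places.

Answer: 3.5000

Derivation:
Step 0: x=[5.3000] v=[0.0000]
Step 1: x=[5.1415] v=[-0.6341]
Step 2: x=[4.8326] v=[-1.2358]
Step 3: x=[4.3890] v=[-1.7743]
Step 4: x=[3.8335] v=[-2.2221]
Step 5: x=[3.1945] v=[-2.5562]
Step 6: x=[2.5046] v=[-2.7596]
Step 7: x=[1.7991] v=[-2.8219]
Step 8: x=[1.1141] v=[-2.7399]
Step 9: x=[0.4847] v=[-2.5178]
Step 10: x=[-0.0571] v=[-2.1670]
Step 11: x=[-0.4834] v=[-1.7053]
Step 12: x=[-0.7725] v=[-1.1564]
Step 13: x=[-0.9096] v=[-0.5484]
Step 14: x=[-0.8877] v=[0.0877]
First v>=0 after going negative at step 14, time=3.5000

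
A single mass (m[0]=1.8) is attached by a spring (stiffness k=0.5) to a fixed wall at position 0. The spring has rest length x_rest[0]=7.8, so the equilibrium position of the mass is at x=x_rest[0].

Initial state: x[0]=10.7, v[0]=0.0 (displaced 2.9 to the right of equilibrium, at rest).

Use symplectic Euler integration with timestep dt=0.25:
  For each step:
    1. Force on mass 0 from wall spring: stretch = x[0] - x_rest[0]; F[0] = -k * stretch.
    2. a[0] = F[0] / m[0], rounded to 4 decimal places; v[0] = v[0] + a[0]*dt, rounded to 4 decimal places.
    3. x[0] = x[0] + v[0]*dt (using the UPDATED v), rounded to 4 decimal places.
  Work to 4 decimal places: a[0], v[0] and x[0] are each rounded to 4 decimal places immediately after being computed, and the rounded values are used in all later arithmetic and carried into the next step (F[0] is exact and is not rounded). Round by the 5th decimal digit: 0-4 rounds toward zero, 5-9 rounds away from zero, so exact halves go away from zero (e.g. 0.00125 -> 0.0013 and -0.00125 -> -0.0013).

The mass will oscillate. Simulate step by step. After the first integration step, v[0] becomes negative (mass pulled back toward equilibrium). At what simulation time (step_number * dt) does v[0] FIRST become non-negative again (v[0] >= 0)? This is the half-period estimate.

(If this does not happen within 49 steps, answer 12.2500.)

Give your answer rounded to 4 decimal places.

Answer: 6.0000

Derivation:
Step 0: x=[10.7000] v=[0.0000]
Step 1: x=[10.6497] v=[-0.2014]
Step 2: x=[10.5499] v=[-0.3993]
Step 3: x=[10.4023] v=[-0.5903]
Step 4: x=[10.2096] v=[-0.7710]
Step 5: x=[9.9750] v=[-0.9383]
Step 6: x=[9.7027] v=[-1.0894]
Step 7: x=[9.3973] v=[-1.2215]
Step 8: x=[9.0642] v=[-1.3324]
Step 9: x=[8.7092] v=[-1.4202]
Step 10: x=[8.3384] v=[-1.4834]
Step 11: x=[7.9582] v=[-1.5208]
Step 12: x=[7.5753] v=[-1.5318]
Step 13: x=[7.1963] v=[-1.5162]
Step 14: x=[6.8277] v=[-1.4743]
Step 15: x=[6.4760] v=[-1.4068]
Step 16: x=[6.1473] v=[-1.3149]
Step 17: x=[5.8473] v=[-1.2001]
Step 18: x=[5.5812] v=[-1.0645]
Step 19: x=[5.3536] v=[-0.9104]
Step 20: x=[5.1685] v=[-0.7405]
Step 21: x=[5.0291] v=[-0.5578]
Step 22: x=[4.9378] v=[-0.3654]
Step 23: x=[4.8962] v=[-0.1666]
Step 24: x=[4.9050] v=[0.0351]
First v>=0 after going negative at step 24, time=6.0000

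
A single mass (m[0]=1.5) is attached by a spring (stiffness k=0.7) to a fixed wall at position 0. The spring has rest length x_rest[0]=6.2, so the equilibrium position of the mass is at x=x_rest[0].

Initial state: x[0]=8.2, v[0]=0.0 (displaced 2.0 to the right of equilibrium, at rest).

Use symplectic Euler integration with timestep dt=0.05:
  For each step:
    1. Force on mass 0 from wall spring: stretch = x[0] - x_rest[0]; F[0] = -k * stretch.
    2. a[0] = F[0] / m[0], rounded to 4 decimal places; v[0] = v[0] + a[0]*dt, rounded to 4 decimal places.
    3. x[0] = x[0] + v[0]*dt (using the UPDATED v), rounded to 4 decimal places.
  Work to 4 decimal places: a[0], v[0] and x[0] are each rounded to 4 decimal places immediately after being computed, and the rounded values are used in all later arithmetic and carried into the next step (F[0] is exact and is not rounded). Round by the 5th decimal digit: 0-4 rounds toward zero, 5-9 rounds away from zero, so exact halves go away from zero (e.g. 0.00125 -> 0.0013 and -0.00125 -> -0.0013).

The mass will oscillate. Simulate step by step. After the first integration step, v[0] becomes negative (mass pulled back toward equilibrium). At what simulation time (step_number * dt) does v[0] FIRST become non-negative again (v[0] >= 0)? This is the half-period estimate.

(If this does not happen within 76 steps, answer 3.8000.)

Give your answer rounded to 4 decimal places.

Step 0: x=[8.2000] v=[0.0000]
Step 1: x=[8.1977] v=[-0.0467]
Step 2: x=[8.1930] v=[-0.0933]
Step 3: x=[8.1860] v=[-0.1398]
Step 4: x=[8.1767] v=[-0.1861]
Step 5: x=[8.1651] v=[-0.2322]
Step 6: x=[8.1512] v=[-0.2781]
Step 7: x=[8.1350] v=[-0.3236]
Step 8: x=[8.1166] v=[-0.3688]
Step 9: x=[8.0959] v=[-0.4135]
Step 10: x=[8.0730] v=[-0.4577]
Step 11: x=[8.0479] v=[-0.5014]
Step 12: x=[8.0207] v=[-0.5445]
Step 13: x=[7.9914] v=[-0.5870]
Step 14: x=[7.9600] v=[-0.6288]
Step 15: x=[7.9265] v=[-0.6699]
Step 16: x=[7.8910] v=[-0.7102]
Step 17: x=[7.8535] v=[-0.7497]
Step 18: x=[7.8141] v=[-0.7883]
Step 19: x=[7.7728] v=[-0.8260]
Step 20: x=[7.7297] v=[-0.8627]
Step 21: x=[7.6848] v=[-0.8984]
Step 22: x=[7.6382] v=[-0.9330]
Step 23: x=[7.5899] v=[-0.9666]
Step 24: x=[7.5400] v=[-0.9990]
Step 25: x=[7.4885] v=[-1.0303]
Step 26: x=[7.4355] v=[-1.0604]
Step 27: x=[7.3810] v=[-1.0892]
Step 28: x=[7.3252] v=[-1.1168]
Step 29: x=[7.2680] v=[-1.1431]
Step 30: x=[7.2096] v=[-1.1680]
Step 31: x=[7.1500] v=[-1.1916]
Step 32: x=[7.0893] v=[-1.2138]
Step 33: x=[7.0276] v=[-1.2346]
Step 34: x=[6.9649] v=[-1.2539]
Step 35: x=[6.9013] v=[-1.2718]
Step 36: x=[6.8369] v=[-1.2882]
Step 37: x=[6.7717] v=[-1.3031]
Step 38: x=[6.7059] v=[-1.3164]
Step 39: x=[6.6395] v=[-1.3282]
Step 40: x=[6.5726] v=[-1.3385]
Step 41: x=[6.5052] v=[-1.3472]
Step 42: x=[6.4375] v=[-1.3543]
Step 43: x=[6.3695] v=[-1.3598]
Step 44: x=[6.3013] v=[-1.3638]
Step 45: x=[6.2330] v=[-1.3662]
Step 46: x=[6.1647] v=[-1.3670]
Step 47: x=[6.0964] v=[-1.3662]
Step 48: x=[6.0282] v=[-1.3638]
Step 49: x=[5.9602] v=[-1.3598]
Step 50: x=[5.8925] v=[-1.3542]
Step 51: x=[5.8252] v=[-1.3470]
Step 52: x=[5.7583] v=[-1.3383]
Step 53: x=[5.6919] v=[-1.3280]
Step 54: x=[5.6261] v=[-1.3161]
Step 55: x=[5.5610] v=[-1.3027]
Step 56: x=[5.4966] v=[-1.2878]
Step 57: x=[5.4330] v=[-1.2714]
Step 58: x=[5.3703] v=[-1.2535]
Step 59: x=[5.3086] v=[-1.2341]
Step 60: x=[5.2479] v=[-1.2133]
Step 61: x=[5.1883] v=[-1.1911]
Step 62: x=[5.1299] v=[-1.1675]
Step 63: x=[5.0728] v=[-1.1425]
Step 64: x=[5.0170] v=[-1.1162]
Step 65: x=[4.9626] v=[-1.0886]
Step 66: x=[4.9096] v=[-1.0597]
Step 67: x=[4.8581] v=[-1.0296]
Step 68: x=[4.8082] v=[-0.9983]
Step 69: x=[4.7599] v=[-0.9658]
Step 70: x=[4.7133] v=[-0.9322]
Step 71: x=[4.6684] v=[-0.8975]
Step 72: x=[4.6253] v=[-0.8618]
Step 73: x=[4.5840] v=[-0.8251]
Step 74: x=[4.5446] v=[-0.7874]
Step 75: x=[4.5072] v=[-0.7488]
Step 76: x=[4.4717] v=[-0.7093]
v[0] did not become non-negative within 76 steps; using fallback time=3.8000

Answer: 3.8000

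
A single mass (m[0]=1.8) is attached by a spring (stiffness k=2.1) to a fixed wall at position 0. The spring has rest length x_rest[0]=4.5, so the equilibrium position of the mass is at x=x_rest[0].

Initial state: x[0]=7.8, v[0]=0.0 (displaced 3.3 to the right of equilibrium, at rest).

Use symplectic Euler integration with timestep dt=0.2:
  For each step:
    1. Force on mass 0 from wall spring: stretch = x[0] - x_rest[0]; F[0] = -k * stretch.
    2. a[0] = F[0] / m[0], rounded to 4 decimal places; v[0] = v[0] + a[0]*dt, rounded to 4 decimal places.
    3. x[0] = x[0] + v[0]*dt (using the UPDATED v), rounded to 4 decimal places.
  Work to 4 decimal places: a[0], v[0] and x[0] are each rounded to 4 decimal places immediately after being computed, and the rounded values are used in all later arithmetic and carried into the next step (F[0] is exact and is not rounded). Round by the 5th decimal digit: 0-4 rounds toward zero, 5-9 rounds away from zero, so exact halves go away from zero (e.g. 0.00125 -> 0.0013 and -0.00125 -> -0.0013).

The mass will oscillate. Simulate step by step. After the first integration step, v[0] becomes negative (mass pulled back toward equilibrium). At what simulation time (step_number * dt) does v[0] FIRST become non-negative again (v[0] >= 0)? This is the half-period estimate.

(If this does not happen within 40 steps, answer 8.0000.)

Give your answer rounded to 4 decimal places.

Step 0: x=[7.8000] v=[0.0000]
Step 1: x=[7.6460] v=[-0.7700]
Step 2: x=[7.3452] v=[-1.5041]
Step 3: x=[6.9116] v=[-2.1680]
Step 4: x=[6.3655] v=[-2.7307]
Step 5: x=[5.7323] v=[-3.1660]
Step 6: x=[5.0416] v=[-3.4535]
Step 7: x=[4.3256] v=[-3.5799]
Step 8: x=[3.6178] v=[-3.5392]
Step 9: x=[2.9511] v=[-3.3334]
Step 10: x=[2.3567] v=[-2.9720]
Step 11: x=[1.8623] v=[-2.4719]
Step 12: x=[1.4910] v=[-1.8564]
Step 13: x=[1.2601] v=[-1.1543]
Step 14: x=[1.1804] v=[-0.3983]
Step 15: x=[1.2557] v=[0.3763]
First v>=0 after going negative at step 15, time=3.0000

Answer: 3.0000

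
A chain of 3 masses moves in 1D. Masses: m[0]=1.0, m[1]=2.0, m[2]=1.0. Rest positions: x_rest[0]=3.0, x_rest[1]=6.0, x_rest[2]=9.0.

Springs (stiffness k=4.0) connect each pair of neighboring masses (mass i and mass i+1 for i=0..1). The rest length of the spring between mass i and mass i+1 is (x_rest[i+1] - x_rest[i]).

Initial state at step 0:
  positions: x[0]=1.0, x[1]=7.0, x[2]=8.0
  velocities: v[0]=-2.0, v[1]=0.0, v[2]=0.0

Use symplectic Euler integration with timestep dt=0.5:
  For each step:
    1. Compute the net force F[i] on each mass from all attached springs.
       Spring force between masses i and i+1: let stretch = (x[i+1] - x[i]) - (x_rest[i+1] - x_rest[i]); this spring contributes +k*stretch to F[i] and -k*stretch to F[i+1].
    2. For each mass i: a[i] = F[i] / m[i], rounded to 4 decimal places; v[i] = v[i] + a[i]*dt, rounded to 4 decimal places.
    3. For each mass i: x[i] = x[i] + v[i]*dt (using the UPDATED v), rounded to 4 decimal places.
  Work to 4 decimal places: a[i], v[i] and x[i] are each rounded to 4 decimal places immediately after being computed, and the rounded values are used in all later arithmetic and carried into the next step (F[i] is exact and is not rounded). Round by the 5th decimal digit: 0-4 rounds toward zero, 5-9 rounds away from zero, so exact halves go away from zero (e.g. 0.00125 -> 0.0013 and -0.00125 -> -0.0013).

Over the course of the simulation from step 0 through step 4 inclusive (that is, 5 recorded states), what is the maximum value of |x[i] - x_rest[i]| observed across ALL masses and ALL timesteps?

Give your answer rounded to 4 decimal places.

Answer: 3.0000

Derivation:
Step 0: x=[1.0000 7.0000 8.0000] v=[-2.0000 0.0000 0.0000]
Step 1: x=[3.0000 4.5000 10.0000] v=[4.0000 -5.0000 4.0000]
Step 2: x=[3.5000 4.0000 9.5000] v=[1.0000 -1.0000 -1.0000]
Step 3: x=[1.5000 6.0000 6.5000] v=[-4.0000 4.0000 -6.0000]
Step 4: x=[1.0000 6.0000 6.0000] v=[-1.0000 0.0000 -1.0000]
Max displacement = 3.0000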